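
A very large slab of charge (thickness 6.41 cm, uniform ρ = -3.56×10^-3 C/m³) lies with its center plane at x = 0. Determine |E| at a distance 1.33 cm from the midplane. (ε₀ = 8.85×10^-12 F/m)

E ≈ 5.35×10^6 N/C

By symmetry E is perpendicular to the slab. A Gaussian pillbox from −1.33 cm to +1.33 cm (face area A) lies entirely within the slab.
Q_enc = ρ·(2x)·A and flux = 2EA, so 2EA = 2ρxA/ε₀ ⇒ E = |ρ|x/ε₀.
E = (3.56×10^-3)(0.0133)/(8.85×10^-12) = 5.35e6 N/C.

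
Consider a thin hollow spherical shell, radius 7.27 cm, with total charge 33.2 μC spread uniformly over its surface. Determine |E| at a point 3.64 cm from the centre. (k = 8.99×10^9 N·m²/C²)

Symmetry ⇒ E = E(r) r̂. Gaussian sphere of radius r = 3.64 cm (inside the shell, r < 7.27 cm).
All the charge is outside the Gaussian surface: Q_enc = 0, hence E = 0 everywhere inside the shell.

|E| = 0 N/C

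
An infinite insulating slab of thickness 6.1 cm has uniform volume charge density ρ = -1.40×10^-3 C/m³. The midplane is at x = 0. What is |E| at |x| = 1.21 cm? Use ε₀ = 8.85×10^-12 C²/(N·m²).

|E| = 1.91×10^6 N/C

By symmetry E is perpendicular to the slab. A Gaussian pillbox from −1.21 cm to +1.21 cm (face area A) lies entirely within the slab.
Q_enc = ρ·(2x)·A and flux = 2EA, so 2EA = 2ρxA/ε₀ ⇒ E = |ρ|x/ε₀.
E = (1.40e-3)(0.0121)/(8.85×10^-12) = 1.91×10^6 N/C.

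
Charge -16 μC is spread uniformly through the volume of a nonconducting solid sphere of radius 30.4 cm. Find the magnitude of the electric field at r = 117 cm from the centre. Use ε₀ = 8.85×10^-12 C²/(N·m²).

1.05e5 N/C

Take a concentric spherical Gaussian surface of radius r = 117 cm (r > R, so the entire charge is enclosed).
Q_enc = -16 μC = -1.60×10^-5 C.
By Gauss's law, ∮E·dA = E·4πr² = Q_enc/ε₀.
E = |Q_enc|/(4πε₀r²) = (1.60×10^-5)/(4π·8.85×10^-12·(1.17)²) = 1.05e5 N/C.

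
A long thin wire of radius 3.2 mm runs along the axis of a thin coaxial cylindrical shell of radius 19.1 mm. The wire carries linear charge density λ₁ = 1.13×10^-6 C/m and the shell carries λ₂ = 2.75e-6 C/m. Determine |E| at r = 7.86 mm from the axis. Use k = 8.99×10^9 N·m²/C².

2.58×10^6 N/C

Coaxial Gaussian cylinder, radius r = 7.86 mm, length L (between the conductors, 3.2 mm < r < 19.1 mm).
Only the inner wire is enclosed; the outer shell contributes nothing inside itself. λ_enc = λ₁ = 1.13×10^-6 C/m.
Gauss's law: E·2πrL = λ_enc L/ε₀.
E = 2k|λ_enc|/r = 2(8.99×10^9)(1.13×10^-6)/(0.00786) = 2.58e6 N/C.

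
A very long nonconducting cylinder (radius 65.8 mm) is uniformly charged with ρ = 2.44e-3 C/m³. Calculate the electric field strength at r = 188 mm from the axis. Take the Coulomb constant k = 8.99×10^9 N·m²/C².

E ≈ 3.17×10^6 V/m

Take a coaxial cylindrical Gaussian surface of radius r = 188 mm and length L (r > 65.8 mm, full cross-section enclosed).
λ_enc = ρ·πR² = (2.44×10^-3)π(0.0658)² = 3.319×10^-5 C/m.
Since E is radial and uniform over the curved surface, Φ = E·2πrL = Q_enc/ε₀ = λ_enc L/ε₀.
E = 2k|λ_enc|/r = 2(8.99×10^9)(3.319e-5)/(0.188) = 3.17×10^6 N/C.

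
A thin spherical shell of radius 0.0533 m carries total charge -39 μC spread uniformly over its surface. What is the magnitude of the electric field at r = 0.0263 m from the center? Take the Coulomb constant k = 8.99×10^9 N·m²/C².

Use a concentric Gaussian sphere at r = 0.0263 m (inside the shell, r < 0.0533 m).
All the charge is outside the Gaussian surface: Q_enc = 0, hence E = 0 everywhere inside the shell.

E = 0 (no enclosed charge)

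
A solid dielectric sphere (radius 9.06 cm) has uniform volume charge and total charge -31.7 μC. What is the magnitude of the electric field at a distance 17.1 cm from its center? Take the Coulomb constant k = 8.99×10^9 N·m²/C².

By spherical symmetry E is radial; choose a Gaussian sphere of radius r = 17.1 cm (r > R, so the entire charge is enclosed).
Q_enc = -31.7 μC = -3.17e-5 C.
Applying ∮E·dA = Q_enc/ε₀ with Φ = E(4πr²):
E = k|Q_enc|/r² = (8.99×10^9)(3.17e-5)/(0.171)² = 9.75e6 N/C.

E = 9.75×10^6 N/C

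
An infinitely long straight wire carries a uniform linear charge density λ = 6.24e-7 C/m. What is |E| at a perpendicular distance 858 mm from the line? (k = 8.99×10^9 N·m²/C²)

|E| = 1.31×10^4 N/C

Choose a coaxial cylinder of radius r = 858 mm (arbitrary length L) as the Gaussian surface.
Q_enc = λL, so λ_enc = 6.24×10^-7 C/m.
Applying ∮E·dA = Q_enc/ε₀ with the end caps contributing no flux:
E = 2k|λ_enc|/r = 2(8.99×10^9)(6.24×10^-7)/(0.858) = 1.31×10^4 N/C.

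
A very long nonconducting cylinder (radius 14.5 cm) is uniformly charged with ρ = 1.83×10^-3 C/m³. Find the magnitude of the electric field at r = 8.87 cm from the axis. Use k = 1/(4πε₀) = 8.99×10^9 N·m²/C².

9.17e6 N/C

Coaxial Gaussian cylinder, radius r = 8.87 cm, length L (r < R).
Charge inside radius r per length L is ρ·πr²·L, so λ_enc = ρπr² = 4.523×10^-5 C/m.
Applying ∮E·dA = Q_enc/ε₀ with the end caps contributing no flux:
E = 2k|λ_enc|/r = 2(8.99×10^9)(4.523×10^-5)/(0.0887) = 9.17×10^6 N/C.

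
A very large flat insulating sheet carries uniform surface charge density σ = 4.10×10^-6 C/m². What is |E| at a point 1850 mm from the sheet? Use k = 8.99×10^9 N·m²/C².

E ≈ 2.32×10^5 N/C

The symmetry is planar: E is normal to the sheet and the same magnitude on both sides. Take a pillbox straddling the sheet with end-cap area A.
Flux Φ = 2EA and Q_enc = σA, so 2EA = σA/ε₀ ⇒ E = |σ|/(2ε₀), independent of distance.
E = 2πk|σ| = 2π(8.99×10^9)(4.10×10^-6) = 2.32e5 N/C.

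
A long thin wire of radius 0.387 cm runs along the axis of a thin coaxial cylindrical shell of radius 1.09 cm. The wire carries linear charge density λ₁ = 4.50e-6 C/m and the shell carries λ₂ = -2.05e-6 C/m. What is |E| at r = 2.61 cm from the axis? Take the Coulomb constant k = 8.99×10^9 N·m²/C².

Choose a coaxial cylinder of radius r = 2.61 cm (arbitrary length L) as the Gaussian surface (r > 1.09 cm, enclosing both).
λ_enc = λ₁ + λ₂ = (4.50e-6) + (-2.05×10^-6) = 2.45×10^-6 C/m.
Since E is radial and uniform over the curved surface, Φ = E·2πrL = Q_enc/ε₀ = λ_enc L/ε₀.
E = 2k|λ_enc|/r = 2(8.99×10^9)(2.45×10^-6)/(0.0261) = 1.69×10^6 N/C.

E ≈ 1.69e6 N/C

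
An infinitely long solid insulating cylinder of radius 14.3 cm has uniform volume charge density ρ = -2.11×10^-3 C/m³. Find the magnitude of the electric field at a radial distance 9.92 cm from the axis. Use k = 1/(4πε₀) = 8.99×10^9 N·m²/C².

Choose a coaxial cylinder of radius r = 9.92 cm (arbitrary length L) as the Gaussian surface (r < R).
Charge inside radius r per length L is ρ·πr²·L, so λ_enc = ρπr² = -6.523×10^-5 C/m.
Since E is radial and uniform over the curved surface, Φ = E·2πrL = Q_enc/ε₀ = λ_enc L/ε₀.
E = 2k|λ_enc|/r = 2(8.99×10^9)(6.523×10^-5)/(0.0992) = 1.18e7 N/C.

|E| ≈ 1.18e7 N/C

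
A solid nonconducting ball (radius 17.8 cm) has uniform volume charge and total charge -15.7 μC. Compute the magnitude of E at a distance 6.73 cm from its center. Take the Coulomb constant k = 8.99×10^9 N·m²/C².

1.68×10^6 V/m

Symmetry ⇒ E = E(r) r̂. Gaussian sphere of radius r = 6.73 cm (r < R).
Only the charge within r is enclosed: Q_enc = Q·(r/R)³ = (-15.7 μC)·(6.73 cm/17.8 cm)³ = -8.486×10^-7 C.
Gauss's law: E·4πr² = Q_enc/ε₀.
E = k|Q_enc|/r² = (8.99×10^9)(8.486×10^-7)/(0.0673)² = 1.68e6 N/C.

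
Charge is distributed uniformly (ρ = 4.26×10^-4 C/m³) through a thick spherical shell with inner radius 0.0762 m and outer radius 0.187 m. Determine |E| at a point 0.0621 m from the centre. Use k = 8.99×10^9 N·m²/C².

Take a concentric spherical Gaussian surface of radius r = 0.0621 m (r < 0.0762 m, inside the empty cavity).
No charge is enclosed, so by Gauss's law E·4πr² = 0 ⇒ E = 0.

E = 0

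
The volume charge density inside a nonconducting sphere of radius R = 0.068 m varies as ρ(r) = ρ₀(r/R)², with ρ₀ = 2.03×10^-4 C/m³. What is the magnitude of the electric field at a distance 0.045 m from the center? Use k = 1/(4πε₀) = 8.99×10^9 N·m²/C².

Symmetry ⇒ E = E(r) r̂. Gaussian sphere of radius r = 0.045 m (r < R).
Q_enc = ∫₀^r ρ(r')·4πr'² dr' = (4πρ₀/R²) ∫₀^r r'^4 dr' = 4πρ₀ r^5/(5·R²) = 2.036e-8 C.
By Gauss's law, ∮E·dA = E·4πr² = Q_enc/ε₀.
E = k|Q_enc|/r² = (8.99×10^9)(2.036e-8)/(0.045)² = 9.04×10^4 N/C.

9.04×10^4 N/C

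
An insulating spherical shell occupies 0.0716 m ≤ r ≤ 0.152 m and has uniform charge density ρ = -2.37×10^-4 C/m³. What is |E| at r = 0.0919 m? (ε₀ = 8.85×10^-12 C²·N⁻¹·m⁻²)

|E| ≈ 4.32×10^5 N/C

Use a concentric Gaussian sphere at r = 0.0919 m (within the shell material, 0.0716 m < r < 0.152 m).
Enclosed charge is the volume from a to r: Q_enc = (4π/3)ρ(r³ − a³) = -4.061×10^-7 C.
Gauss's law: E·4πr² = Q_enc/ε₀.
E = |Q_enc|/(4πε₀r²) = (4.061e-7)/(4π·8.85×10^-12·(0.0919)²) = 4.32e5 N/C.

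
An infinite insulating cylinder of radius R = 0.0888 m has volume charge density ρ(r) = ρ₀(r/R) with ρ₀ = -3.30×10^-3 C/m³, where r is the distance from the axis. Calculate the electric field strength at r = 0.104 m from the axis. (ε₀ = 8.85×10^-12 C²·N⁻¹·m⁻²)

9.42×10^6 V/m

Choose a coaxial cylinder of radius r = 0.104 m (arbitrary length L) as the Gaussian surface (r > R, full charge per length enclosed).
λ_enc = 2π ∫₀^R ρ₀(r'/R)^1 r' dr' = 2πρ₀R²/3 = -5.45e-5 C/m.
Gauss's law: E·2πrL = λ_enc L/ε₀.
E = |λ_enc|/(2πε₀r) = (5.45e-5)/(2π·8.85×10^-12·0.104) = 9.42×10^6 N/C.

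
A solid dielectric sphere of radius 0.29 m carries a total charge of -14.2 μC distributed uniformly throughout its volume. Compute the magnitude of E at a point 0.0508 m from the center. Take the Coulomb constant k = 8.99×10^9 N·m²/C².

2.66e5 N/C

Take a concentric spherical Gaussian surface of radius r = 0.0508 m (r < R).
For a uniform sphere the enclosed fraction is (r/R)³, so Q_enc = (-14.2 μC)(0.0508/0.29)³ = -7.633×10^-8 C.
By Gauss's law, ∮E·dA = E·4πr² = Q_enc/ε₀.
E = k|Q_enc|/r² = (8.99×10^9)(7.633e-8)/(0.0508)² = 2.66×10^5 N/C.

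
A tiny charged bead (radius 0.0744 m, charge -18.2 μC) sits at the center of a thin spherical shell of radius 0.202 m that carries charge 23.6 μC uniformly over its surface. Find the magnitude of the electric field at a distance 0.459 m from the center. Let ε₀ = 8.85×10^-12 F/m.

Take a concentric spherical Gaussian surface of radius r = 0.459 m (r > 0.202 m, enclosing both).
Q_enc = (-18.2 μC) + (23.6 μC) = 5.40e-6 C.
Gauss's law: E·4πr² = Q_enc/ε₀.
E = |Q_enc|/(4πε₀r²) = (5.40×10^-6)/(4π·8.85×10^-12·(0.459)²) = 2.30×10^5 N/C.

|E| ≈ 2.30×10^5 N/C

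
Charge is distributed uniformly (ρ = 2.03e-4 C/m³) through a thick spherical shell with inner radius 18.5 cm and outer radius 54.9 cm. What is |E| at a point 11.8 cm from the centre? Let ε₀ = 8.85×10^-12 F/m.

|E| = 0 N/C

Take a concentric spherical Gaussian surface of radius r = 11.8 cm (r < 18.5 cm, inside the empty cavity).
No charge is enclosed, so by Gauss's law E·4πr² = 0 ⇒ E = 0.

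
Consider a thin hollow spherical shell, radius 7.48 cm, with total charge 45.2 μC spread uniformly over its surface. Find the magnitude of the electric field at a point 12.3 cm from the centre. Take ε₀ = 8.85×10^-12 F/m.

|E| ≈ 2.69×10^7 V/m

Use a concentric Gaussian sphere at r = 12.3 cm (r > 7.48 cm).
The entire shell is enclosed: Q_enc = 4.52×10^-5 C.
By Gauss's law, ∮E·dA = E·4πr² = Q_enc/ε₀.
E = |Q_enc|/(4πε₀r²) = (4.52e-5)/(4π·8.85×10^-12·(0.123)²) = 2.69e7 N/C.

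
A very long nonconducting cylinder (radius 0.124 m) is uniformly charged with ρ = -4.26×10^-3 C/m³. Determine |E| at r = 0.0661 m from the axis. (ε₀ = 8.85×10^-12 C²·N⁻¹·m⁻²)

Take a coaxial cylindrical Gaussian surface of radius r = 0.0661 m and length L (r < R).
Charge inside radius r per length L is ρ·πr²·L, so λ_enc = ρπr² = -5.847×10^-5 C/m.
Applying ∮E·dA = Q_enc/ε₀ with the end caps contributing no flux:
E = |λ_enc|/(2πε₀r) = (5.847×10^-5)/(2π·8.85×10^-12·0.0661) = 1.59e7 N/C.

|E| = 1.59e7 N/C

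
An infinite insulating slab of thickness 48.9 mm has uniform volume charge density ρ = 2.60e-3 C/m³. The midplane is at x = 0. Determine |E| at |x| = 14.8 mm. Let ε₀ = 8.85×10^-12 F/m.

By symmetry E is perpendicular to the slab. A Gaussian pillbox from −14.8 mm to +14.8 mm (face area A) lies entirely within the slab.
Q_enc = ρ·(2x)·A and flux = 2EA, so 2EA = 2ρxA/ε₀ ⇒ E = |ρ|x/ε₀.
E = (2.60×10^-3)(0.0148)/(8.85×10^-12) = 4.35e6 N/C.

|E| ≈ 4.35×10^6 N/C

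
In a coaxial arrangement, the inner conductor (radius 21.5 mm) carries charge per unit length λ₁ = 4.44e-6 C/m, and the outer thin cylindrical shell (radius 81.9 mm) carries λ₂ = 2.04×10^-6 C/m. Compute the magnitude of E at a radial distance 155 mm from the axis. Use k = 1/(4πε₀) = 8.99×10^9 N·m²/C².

|E| ≈ 7.52×10^5 V/m

By cylindrical symmetry E is radial; use a coaxial Gaussian cylinder of radius 155 mm and length L (r > 81.9 mm, enclosing both).
λ_enc = λ₁ + λ₂ = (4.44×10^-6) + (2.04e-6) = 6.48×10^-6 C/m.
Applying ∮E·dA = Q_enc/ε₀ with the end caps contributing no flux:
E = 2k|λ_enc|/r = 2(8.99×10^9)(6.48e-6)/(0.155) = 7.52×10^5 N/C.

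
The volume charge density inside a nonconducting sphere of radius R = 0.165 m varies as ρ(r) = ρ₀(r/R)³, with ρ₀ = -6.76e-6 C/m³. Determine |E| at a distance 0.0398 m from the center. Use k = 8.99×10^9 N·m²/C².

71.1 N/C

Take a concentric spherical Gaussian surface of radius r = 0.0398 m (r < R).
Integrate the density: Q_enc = 4π ∫₀^r ρ₀(r'/R)^3 r'² dr' = 4πρ₀ r^6/(6·R³) = -1.253e-11 C.
Gauss's law: E·4πr² = Q_enc/ε₀.
E = k|Q_enc|/r² = (8.99×10^9)(1.253e-11)/(0.0398)² = 71.1 N/C.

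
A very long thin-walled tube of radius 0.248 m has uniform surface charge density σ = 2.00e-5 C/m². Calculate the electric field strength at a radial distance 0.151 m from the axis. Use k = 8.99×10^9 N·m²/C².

Choose a coaxial cylinder of radius r = 0.151 m (arbitrary length L) as the Gaussian surface (r < 0.248 m, inside the shell).
All the surface charge lies outside this cylinder: Q_enc = 0, hence E = 0.

E = 0 (no enclosed charge)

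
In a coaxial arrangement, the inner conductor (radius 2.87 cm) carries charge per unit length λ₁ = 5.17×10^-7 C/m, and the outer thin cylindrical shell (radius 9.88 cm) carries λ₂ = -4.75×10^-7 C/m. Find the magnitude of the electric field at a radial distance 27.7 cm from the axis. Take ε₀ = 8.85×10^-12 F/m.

|E| = 2.73×10^3 N/C

By cylindrical symmetry E is radial; use a coaxial Gaussian cylinder of radius 27.7 cm and length L (r > 9.88 cm, enclosing both).
λ_enc = λ₁ + λ₂ = (5.17×10^-7) + (-4.75×10^-7) = 4.20×10^-8 C/m.
By Gauss's law (flux through the curved wall only), E·2πrL = λ_enc L/ε₀.
E = |λ_enc|/(2πε₀r) = (4.20e-8)/(2π·8.85×10^-12·0.277) = 2.73e3 N/C.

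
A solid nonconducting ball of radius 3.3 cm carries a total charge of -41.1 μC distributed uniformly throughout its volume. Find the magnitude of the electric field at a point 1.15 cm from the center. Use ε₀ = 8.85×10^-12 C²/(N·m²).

E ≈ 1.18×10^8 N/C

Take a concentric spherical Gaussian surface of radius r = 1.15 cm (r < R).
For a uniform sphere the enclosed fraction is (r/R)³, so Q_enc = (-41.1 μC)(0.0115/0.033)³ = -1.739×10^-6 C.
Gauss's law: E·4πr² = Q_enc/ε₀.
E = |Q_enc|/(4πε₀r²) = (1.739e-6)/(4π·8.85×10^-12·(0.0115)²) = 1.18×10^8 N/C.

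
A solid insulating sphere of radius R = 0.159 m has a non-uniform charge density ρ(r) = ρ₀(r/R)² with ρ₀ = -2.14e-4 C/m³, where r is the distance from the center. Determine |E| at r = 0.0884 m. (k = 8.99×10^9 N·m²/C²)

Take a concentric spherical Gaussian surface of radius r = 0.0884 m (r < R).
Integrate the density: Q_enc = 4π ∫₀^r ρ₀(r'/R)^2 r'² dr' = 4πρ₀ r^5/(5·R²) = -1.148×10^-7 C.
Applying ∮E·dA = Q_enc/ε₀ with Φ = E(4πr²):
E = k|Q_enc|/r² = (8.99×10^9)(1.148e-7)/(0.0884)² = 1.32×10^5 N/C.

E ≈ 1.32e5 N/C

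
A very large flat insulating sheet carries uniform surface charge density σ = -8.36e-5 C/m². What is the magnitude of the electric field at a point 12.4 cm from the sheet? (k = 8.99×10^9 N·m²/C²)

|E| ≈ 4.72×10^6 V/m

Choose a cylindrical pillbox piercing the sheet, end faces (area A) parallel to it.
Flux Φ = 2EA and Q_enc = σA, so 2EA = σA/ε₀ ⇒ E = |σ|/(2ε₀), independent of distance.
E = 2πk|σ| = 2π(8.99×10^9)(8.36×10^-5) = 4.72×10^6 N/C.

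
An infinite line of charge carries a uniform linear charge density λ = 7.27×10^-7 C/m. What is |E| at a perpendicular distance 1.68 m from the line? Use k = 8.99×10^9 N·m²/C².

|E| = 7.78×10^3 N/C

Coaxial Gaussian cylinder, radius r = 1.68 m, length L.
Q_enc = λL, so λ_enc = 7.27×10^-7 C/m.
Gauss's law: E·2πrL = λ_enc L/ε₀.
E = 2k|λ_enc|/r = 2(8.99×10^9)(7.27×10^-7)/(1.68) = 7.78×10^3 N/C.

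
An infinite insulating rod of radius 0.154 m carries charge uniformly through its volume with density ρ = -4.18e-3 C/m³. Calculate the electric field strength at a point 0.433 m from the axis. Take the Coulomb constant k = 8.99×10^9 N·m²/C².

|E| ≈ 1.29×10^7 V/m

Coaxial Gaussian cylinder, radius r = 0.433 m, length L (r > 0.154 m, full cross-section enclosed).
λ_enc = ρ·πR² = (-4.18×10^-3)π(0.154)² = -3.114×10^-4 C/m.
Since E is radial and uniform over the curved surface, Φ = E·2πrL = Q_enc/ε₀ = λ_enc L/ε₀.
E = 2k|λ_enc|/r = 2(8.99×10^9)(3.114×10^-4)/(0.433) = 1.29×10^7 N/C.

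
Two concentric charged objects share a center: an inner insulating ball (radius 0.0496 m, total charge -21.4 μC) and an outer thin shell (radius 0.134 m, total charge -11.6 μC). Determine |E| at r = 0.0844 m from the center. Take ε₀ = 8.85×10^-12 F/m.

Symmetry ⇒ E = E(r) r̂. Gaussian sphere of radius r = 0.0844 m (between the bodies, 0.0496 m < r < 0.134 m).
The shell at 0.134 m lies outside the Gaussian surface, so Q_enc = -21.4 μC = -2.14×10^-5 C.
Since E is radial and uniform over the Gaussian sphere, Φ = E·4πr² = Q_enc/ε₀.
E = |Q_enc|/(4πε₀r²) = (2.14×10^-5)/(4π·8.85×10^-12·(0.0844)²) = 2.70e7 N/C.

|E| = 2.70e7 N/C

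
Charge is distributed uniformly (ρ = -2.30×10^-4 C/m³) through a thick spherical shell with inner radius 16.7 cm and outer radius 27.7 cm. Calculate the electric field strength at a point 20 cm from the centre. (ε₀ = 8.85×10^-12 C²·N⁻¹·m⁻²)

Symmetry ⇒ E = E(r) r̂. Gaussian sphere of radius r = 20 cm (within the shell material, 16.7 cm < r < 27.7 cm).
Only the shell between 16.7 cm and r is enclosed: Q_enc = ρ·(4π/3)(r³ − a³) = (-2.30×10^-4)·(4π/3)·((0.2)³ − (0.167)³) = -3.22×10^-6 C.
Since E is radial and uniform over the Gaussian sphere, Φ = E·4πr² = Q_enc/ε₀.
E = |Q_enc|/(4πε₀r²) = (3.22×10^-6)/(4π·8.85×10^-12·(0.2)²) = 7.24×10^5 N/C.

E ≈ 7.24×10^5 V/m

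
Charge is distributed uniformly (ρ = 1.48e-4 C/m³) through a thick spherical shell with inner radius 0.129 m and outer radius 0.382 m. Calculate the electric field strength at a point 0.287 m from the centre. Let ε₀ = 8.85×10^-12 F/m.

Symmetry ⇒ E = E(r) r̂. Gaussian sphere of radius r = 0.287 m (within the shell material, 0.129 m < r < 0.382 m).
Enclosed charge is the volume from a to r: Q_enc = (4π/3)ρ(r³ − a³) = 1.332×10^-5 C.
Applying ∮E·dA = Q_enc/ε₀ with Φ = E(4πr²):
E = |Q_enc|/(4πε₀r²) = (1.332×10^-5)/(4π·8.85×10^-12·(0.287)²) = 1.45×10^6 N/C.

|E| = 1.45×10^6 N/C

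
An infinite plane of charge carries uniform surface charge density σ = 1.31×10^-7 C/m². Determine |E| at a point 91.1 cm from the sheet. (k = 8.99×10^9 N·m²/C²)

Choose a cylindrical pillbox piercing the sheet, end faces (area A) parallel to it.
Flux Φ = 2EA and Q_enc = σA, so 2EA = σA/ε₀ ⇒ E = |σ|/(2ε₀), independent of distance.
E = 2πk|σ| = 2π(8.99×10^9)(1.31×10^-7) = 7.40e3 N/C.

|E| ≈ 7.40×10^3 N/C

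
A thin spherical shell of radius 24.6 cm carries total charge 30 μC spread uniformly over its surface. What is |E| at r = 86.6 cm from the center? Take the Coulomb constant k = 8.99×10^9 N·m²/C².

By spherical symmetry E is radial; choose a Gaussian sphere of radius r = 86.6 cm (r > 24.6 cm).
The entire shell is enclosed: Q_enc = 3.00×10^-5 C.
Applying ∮E·dA = Q_enc/ε₀ with Φ = E(4πr²):
E = k|Q_enc|/r² = (8.99×10^9)(3.00×10^-5)/(0.866)² = 3.60e5 N/C.

|E| ≈ 3.60×10^5 V/m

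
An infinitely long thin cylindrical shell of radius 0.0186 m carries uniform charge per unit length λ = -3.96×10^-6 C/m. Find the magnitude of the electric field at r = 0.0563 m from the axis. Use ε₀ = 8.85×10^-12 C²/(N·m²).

Take a coaxial cylindrical Gaussian surface of radius r = 0.0563 m and length L (r > 0.0186 m).
The full line charge is enclosed: λ_enc = -3.96×10^-6 C/m.
Gauss's law: E·2πrL = λ_enc L/ε₀.
E = |λ_enc|/(2πε₀r) = (3.96×10^-6)/(2π·8.85×10^-12·0.0563) = 1.26e6 N/C.

1.26×10^6 N/C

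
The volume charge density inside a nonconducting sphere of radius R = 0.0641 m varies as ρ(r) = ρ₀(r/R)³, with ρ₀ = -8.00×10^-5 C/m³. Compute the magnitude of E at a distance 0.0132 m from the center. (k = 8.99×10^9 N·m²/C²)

174 N/C

Use a concentric Gaussian sphere at r = 0.0132 m (r < R).
Integrate the density: Q_enc = 4π ∫₀^r ρ₀(r'/R)^3 r'² dr' = 4πρ₀ r^6/(6·R³) = -3.365×10^-12 C.
By Gauss's law, ∮E·dA = E·4πr² = Q_enc/ε₀.
E = k|Q_enc|/r² = (8.99×10^9)(3.365×10^-12)/(0.0132)² = 174 N/C.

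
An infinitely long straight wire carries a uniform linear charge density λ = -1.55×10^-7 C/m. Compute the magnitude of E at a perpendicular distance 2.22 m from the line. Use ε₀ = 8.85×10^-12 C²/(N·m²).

Choose a coaxial cylinder of radius r = 2.22 m (arbitrary length L) as the Gaussian surface.
Q_enc = λL, so λ_enc = -1.55×10^-7 C/m.
By Gauss's law (flux through the curved wall only), E·2πrL = λ_enc L/ε₀.
E = |λ_enc|/(2πε₀r) = (1.55×10^-7)/(2π·8.85×10^-12·2.22) = 1.26×10^3 N/C.

E = 1.26×10^3 N/C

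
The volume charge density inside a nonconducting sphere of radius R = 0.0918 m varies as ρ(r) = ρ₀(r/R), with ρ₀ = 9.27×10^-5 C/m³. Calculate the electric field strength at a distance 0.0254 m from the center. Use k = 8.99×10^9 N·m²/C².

Take a concentric spherical Gaussian surface of radius r = 0.0254 m (r < R).
Integrate the density: Q_enc = 4π ∫₀^r ρ₀(r'/R)^1 r'² dr' = 4πρ₀ r^4/(4·R) = 1.32×10^-9 C.
Since E is radial and uniform over the Gaussian sphere, Φ = E·4πr² = Q_enc/ε₀.
E = k|Q_enc|/r² = (8.99×10^9)(1.32e-9)/(0.0254)² = 1.84e4 N/C.

|E| ≈ 1.84×10^4 V/m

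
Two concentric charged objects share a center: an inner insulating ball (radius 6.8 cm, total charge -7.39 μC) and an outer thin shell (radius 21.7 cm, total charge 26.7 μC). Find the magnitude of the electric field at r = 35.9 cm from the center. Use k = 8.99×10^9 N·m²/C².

Use a concentric Gaussian sphere at r = 35.9 cm (r > 21.7 cm, enclosing both).
Q_enc = (-7.39 μC) + (26.7 μC) = 1.931×10^-5 C.
Gauss's law: E·4πr² = Q_enc/ε₀.
E = k|Q_enc|/r² = (8.99×10^9)(1.931×10^-5)/(0.359)² = 1.35×10^6 N/C.

E = 1.35×10^6 N/C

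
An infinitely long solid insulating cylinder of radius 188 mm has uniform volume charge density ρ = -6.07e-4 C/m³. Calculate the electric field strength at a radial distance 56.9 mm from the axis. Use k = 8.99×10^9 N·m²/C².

By cylindrical symmetry E is radial; use a coaxial Gaussian cylinder of radius 56.9 mm and length L (r < R).
Enclosed charge per unit length: λ_enc = ρ·πr² = (-6.07×10^-4)π(0.0569)² = -6.174×10^-6 C/m.
Since E is radial and uniform over the curved surface, Φ = E·2πrL = Q_enc/ε₀ = λ_enc L/ε₀.
E = 2k|λ_enc|/r = 2(8.99×10^9)(6.174e-6)/(0.0569) = 1.95×10^6 N/C.

1.95×10^6 N/C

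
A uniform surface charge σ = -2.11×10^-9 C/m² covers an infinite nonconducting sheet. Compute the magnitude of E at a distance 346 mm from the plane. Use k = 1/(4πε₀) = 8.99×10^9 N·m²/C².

|E| = 119 V/m

By planar symmetry E is perpendicular to the sheet and uniform; use a Gaussian pillbox with flat faces of area A on each side of the sheet.
Only the two end caps contribute flux: Φ = 2EA. With Q_enc = σA, Gauss's law gives E = |σ|/(2ε₀).
E = 2πk|σ| = 2π(8.99×10^9)(2.11e-9) = 119 N/C.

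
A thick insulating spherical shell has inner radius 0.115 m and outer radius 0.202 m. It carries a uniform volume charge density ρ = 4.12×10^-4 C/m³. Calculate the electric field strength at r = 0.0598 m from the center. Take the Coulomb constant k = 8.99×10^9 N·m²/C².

By spherical symmetry E is radial; choose a Gaussian sphere of radius r = 0.0598 m (r < 0.115 m, inside the empty cavity).
Q_enc = 0 (all charge lies at larger r); Gauss's law gives E = 0.

E = 0 (no enclosed charge)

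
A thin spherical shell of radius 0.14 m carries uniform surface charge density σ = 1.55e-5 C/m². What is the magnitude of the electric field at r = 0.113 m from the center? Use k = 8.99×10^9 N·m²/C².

E = 0 (no enclosed charge)

By spherical symmetry E is radial; choose a Gaussian sphere of radius r = 0.113 m (inside the shell, r < 0.14 m).
No charge lies within this surface, so Q_enc = 0 and Gauss's law gives E·4πr² = 0 ⇒ E = 0.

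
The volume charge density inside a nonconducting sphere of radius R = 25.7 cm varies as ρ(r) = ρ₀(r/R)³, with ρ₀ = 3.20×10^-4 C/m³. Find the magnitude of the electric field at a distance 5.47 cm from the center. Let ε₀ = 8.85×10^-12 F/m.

By spherical symmetry E is radial; choose a Gaussian sphere of radius r = 5.47 cm (r < R).
Q_enc = ∫₀^r ρ(r')·4πr'² dr' = (4πρ₀/R³) ∫₀^r r'^5 dr' = 4πρ₀ r^6/(6·R³) = 1.058×10^-9 C.
Since E is radial and uniform over the Gaussian sphere, Φ = E·4πr² = Q_enc/ε₀.
E = |Q_enc|/(4πε₀r²) = (1.058e-9)/(4π·8.85×10^-12·(0.0547)²) = 3.18×10^3 N/C.

E = 3.18×10^3 N/C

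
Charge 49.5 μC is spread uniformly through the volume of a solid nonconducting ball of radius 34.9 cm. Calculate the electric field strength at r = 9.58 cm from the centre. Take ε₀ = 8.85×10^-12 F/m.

Take a concentric spherical Gaussian surface of radius r = 9.58 cm (r < R).
Only the charge within r is enclosed: Q_enc = Q·(r/R)³ = (49.5 μC)·(9.58 cm/34.9 cm)³ = 1.024×10^-6 C.
Since E is radial and uniform over the Gaussian sphere, Φ = E·4πr² = Q_enc/ε₀.
E = |Q_enc|/(4πε₀r²) = (1.024×10^-6)/(4π·8.85×10^-12·(0.0958)²) = 1.00×10^6 N/C.

E = 1.00×10^6 V/m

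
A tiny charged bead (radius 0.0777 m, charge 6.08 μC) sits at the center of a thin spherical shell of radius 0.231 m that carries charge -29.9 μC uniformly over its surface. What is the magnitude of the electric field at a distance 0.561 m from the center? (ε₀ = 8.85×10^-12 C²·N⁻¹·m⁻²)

6.81×10^5 V/m

Use a concentric Gaussian sphere at r = 0.561 m (r > 0.231 m, enclosing both).
Q_enc = (6.08 μC) + (-29.9 μC) = -2.382e-5 C.
Gauss's law: E·4πr² = Q_enc/ε₀.
E = |Q_enc|/(4πε₀r²) = (2.382×10^-5)/(4π·8.85×10^-12·(0.561)²) = 6.81e5 N/C.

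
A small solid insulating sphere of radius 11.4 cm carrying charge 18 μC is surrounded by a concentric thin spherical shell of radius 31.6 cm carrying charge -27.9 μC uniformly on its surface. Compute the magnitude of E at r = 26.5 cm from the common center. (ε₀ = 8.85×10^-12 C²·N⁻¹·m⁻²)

E ≈ 2.30e6 N/C

By spherical symmetry E is radial; choose a Gaussian sphere of radius r = 26.5 cm (between the bodies, 11.4 cm < r < 31.6 cm).
Only the inner charge is enclosed; the outer shell contributes nothing inside itself. Q_enc = 18 μC = 1.80e-5 C.
Applying ∮E·dA = Q_enc/ε₀ with Φ = E(4πr²):
E = |Q_enc|/(4πε₀r²) = (1.80×10^-5)/(4π·8.85×10^-12·(0.265)²) = 2.30×10^6 N/C.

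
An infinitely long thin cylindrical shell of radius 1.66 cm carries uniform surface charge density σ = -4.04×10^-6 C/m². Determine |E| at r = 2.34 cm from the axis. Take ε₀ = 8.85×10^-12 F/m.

Coaxial Gaussian cylinder, radius r = 2.34 cm, length L (r > 1.66 cm).
The whole shell is enclosed: λ_enc = σ·2πR = (-4.04×10^-6)·2π·(0.0166) = -4.214e-7 C/m.
By Gauss's law (flux through the curved wall only), E·2πrL = λ_enc L/ε₀.
E = |λ_enc|/(2πε₀r) = (4.214×10^-7)/(2π·8.85×10^-12·0.0234) = 3.24×10^5 N/C.

3.24e5 V/m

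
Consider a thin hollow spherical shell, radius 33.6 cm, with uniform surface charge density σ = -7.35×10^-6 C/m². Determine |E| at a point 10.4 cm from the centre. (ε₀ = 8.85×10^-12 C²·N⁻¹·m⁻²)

By spherical symmetry E is radial; choose a Gaussian sphere of radius r = 10.4 cm (inside the shell, r < 33.6 cm).
All the charge is outside the Gaussian surface: Q_enc = 0, hence E = 0 everywhere inside the shell.

E = 0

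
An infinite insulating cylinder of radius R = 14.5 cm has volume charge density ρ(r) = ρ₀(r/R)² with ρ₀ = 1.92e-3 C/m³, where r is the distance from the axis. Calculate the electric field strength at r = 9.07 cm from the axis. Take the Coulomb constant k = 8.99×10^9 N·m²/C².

Take a coaxial cylindrical Gaussian surface of radius r = 9.07 cm and length L (r < R).
λ_enc = ∫₀^r ρ(r')·2πr' dr' = (2πρ₀/R²)·r^4/4 = 9.708×10^-6 C/m.
Since E is radial and uniform over the curved surface, Φ = E·2πrL = Q_enc/ε₀ = λ_enc L/ε₀.
E = 2k|λ_enc|/r = 2(8.99×10^9)(9.708×10^-6)/(0.0907) = 1.92×10^6 N/C.

E = 1.92×10^6 N/C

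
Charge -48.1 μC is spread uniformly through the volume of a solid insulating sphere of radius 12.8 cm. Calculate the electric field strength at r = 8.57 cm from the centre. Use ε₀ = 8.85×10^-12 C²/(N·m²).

E = 1.77×10^7 N/C

By spherical symmetry E is radial; choose a Gaussian sphere of radius r = 8.57 cm (r < R).
For a uniform sphere the enclosed fraction is (r/R)³, so Q_enc = (-48.1 μC)(0.0857/0.128)³ = -1.444×10^-5 C.
Gauss's law: E·4πr² = Q_enc/ε₀.
E = |Q_enc|/(4πε₀r²) = (1.444e-5)/(4π·8.85×10^-12·(0.0857)²) = 1.77×10^7 N/C.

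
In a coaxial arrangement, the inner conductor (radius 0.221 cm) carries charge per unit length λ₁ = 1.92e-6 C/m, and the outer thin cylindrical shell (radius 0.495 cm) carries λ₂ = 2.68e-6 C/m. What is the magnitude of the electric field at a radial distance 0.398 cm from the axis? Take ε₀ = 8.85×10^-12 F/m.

8.68×10^6 N/C

Choose a coaxial cylinder of radius r = 0.398 cm (arbitrary length L) as the Gaussian surface (between the conductors, 0.221 cm < r < 0.495 cm).
The shell at 0.495 cm lies outside the Gaussian surface, so λ_enc = λ₁ = 1.92e-6 C/m.
Since E is radial and uniform over the curved surface, Φ = E·2πrL = Q_enc/ε₀ = λ_enc L/ε₀.
E = |λ_enc|/(2πε₀r) = (1.92e-6)/(2π·8.85×10^-12·0.00398) = 8.68e6 N/C.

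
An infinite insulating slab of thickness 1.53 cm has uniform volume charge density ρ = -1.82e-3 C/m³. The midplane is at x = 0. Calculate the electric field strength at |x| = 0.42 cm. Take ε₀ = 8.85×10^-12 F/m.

|E| = 8.64×10^5 N/C

By symmetry E is perpendicular to the slab. A Gaussian pillbox from −0.42 cm to +0.42 cm (face area A) lies entirely within the slab.
Q_enc = ρ·(2x)·A and flux = 2EA, so 2EA = 2ρxA/ε₀ ⇒ E = |ρ|x/ε₀.
E = (1.82×10^-3)(0.0042)/(8.85×10^-12) = 8.64×10^5 N/C.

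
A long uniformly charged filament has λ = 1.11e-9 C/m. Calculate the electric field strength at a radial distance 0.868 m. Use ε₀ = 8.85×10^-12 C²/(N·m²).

E ≈ 23 V/m

Choose a coaxial cylinder of radius r = 0.868 m (arbitrary length L) as the Gaussian surface.
Q_enc = λL, so λ_enc = 1.11e-9 C/m.
By Gauss's law (flux through the curved wall only), E·2πrL = λ_enc L/ε₀.
E = |λ_enc|/(2πε₀r) = (1.11e-9)/(2π·8.85×10^-12·0.868) = 23 N/C.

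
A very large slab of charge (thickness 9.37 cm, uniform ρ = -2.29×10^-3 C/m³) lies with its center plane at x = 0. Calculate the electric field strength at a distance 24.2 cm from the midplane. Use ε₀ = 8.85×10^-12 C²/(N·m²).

The point |x| = 24.2 cm lies outside the slab (half-thickness 0.04685 m). A symmetric pillbox spanning the full slab encloses Q_enc = ρ·d·A.
Flux = 2EA ⇒ E = |ρ|d/(2ε₀), independent of distance outside.
E = (2.29e-3)(0.0937)/(2·8.85×10^-12) = 1.21×10^7 N/C.

E ≈ 1.21e7 N/C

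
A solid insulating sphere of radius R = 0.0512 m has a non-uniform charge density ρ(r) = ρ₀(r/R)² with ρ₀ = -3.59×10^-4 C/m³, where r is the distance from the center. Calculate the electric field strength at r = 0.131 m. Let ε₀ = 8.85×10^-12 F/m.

Use a concentric Gaussian sphere at r = 0.131 m (r > R, all charge enclosed).
Q_enc = 4π ∫₀^R ρ₀(r'/R)^2 r'² dr' = 4πρ₀R³/5 = -1.211e-7 C.
Since E is radial and uniform over the Gaussian sphere, Φ = E·4πr² = Q_enc/ε₀.
E = |Q_enc|/(4πε₀r²) = (1.211×10^-7)/(4π·8.85×10^-12·(0.131)²) = 6.35e4 N/C.

E = 6.35e4 V/m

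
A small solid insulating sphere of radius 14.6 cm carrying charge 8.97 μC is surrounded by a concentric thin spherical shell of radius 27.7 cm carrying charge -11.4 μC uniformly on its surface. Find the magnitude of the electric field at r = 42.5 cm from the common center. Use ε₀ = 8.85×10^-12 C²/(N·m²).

E ≈ 1.21×10^5 V/m

Use a concentric Gaussian sphere at r = 42.5 cm (r > 27.7 cm, enclosing both).
Q_enc = (8.97 μC) + (-11.4 μC) = -2.43×10^-6 C.
Gauss's law: E·4πr² = Q_enc/ε₀.
E = |Q_enc|/(4πε₀r²) = (2.43×10^-6)/(4π·8.85×10^-12·(0.425)²) = 1.21×10^5 N/C.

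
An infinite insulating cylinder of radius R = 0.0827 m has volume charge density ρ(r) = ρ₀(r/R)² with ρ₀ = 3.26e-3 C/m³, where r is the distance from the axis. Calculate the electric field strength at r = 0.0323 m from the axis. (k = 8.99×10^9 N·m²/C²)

Choose a coaxial cylinder of radius r = 0.0323 m (arbitrary length L) as the Gaussian surface (r < R).
Integrating ρ over the cross-section to radius r: λ_enc = (2πρ₀/R²) ∫₀^r r'^3 dr' = 2πρ₀ r^4/(4·R²) = 8.15×10^-7 C/m.
Applying ∮E·dA = Q_enc/ε₀ with the end caps contributing no flux:
E = 2k|λ_enc|/r = 2(8.99×10^9)(8.15×10^-7)/(0.0323) = 4.54e5 N/C.

|E| ≈ 4.54×10^5 N/C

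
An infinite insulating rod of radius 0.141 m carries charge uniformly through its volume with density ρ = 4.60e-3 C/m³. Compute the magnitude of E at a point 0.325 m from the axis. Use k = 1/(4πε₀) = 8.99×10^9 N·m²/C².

E = 1.59e7 N/C

Choose a coaxial cylinder of radius r = 0.325 m (arbitrary length L) as the Gaussian surface (r > 0.141 m, full cross-section enclosed).
λ_enc = ρ·πR² = (4.60×10^-3)π(0.141)² = 2.873×10^-4 C/m.
By Gauss's law (flux through the curved wall only), E·2πrL = λ_enc L/ε₀.
E = 2k|λ_enc|/r = 2(8.99×10^9)(2.873e-4)/(0.325) = 1.59×10^7 N/C.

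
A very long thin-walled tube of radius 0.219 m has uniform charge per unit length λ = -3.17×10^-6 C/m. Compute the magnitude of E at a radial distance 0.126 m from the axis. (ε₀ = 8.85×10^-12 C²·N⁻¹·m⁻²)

E = 0 (no enclosed charge)

Coaxial Gaussian cylinder, radius r = 0.126 m, length L (r < 0.219 m, inside the shell).
All the surface charge lies outside this cylinder: Q_enc = 0, hence E = 0.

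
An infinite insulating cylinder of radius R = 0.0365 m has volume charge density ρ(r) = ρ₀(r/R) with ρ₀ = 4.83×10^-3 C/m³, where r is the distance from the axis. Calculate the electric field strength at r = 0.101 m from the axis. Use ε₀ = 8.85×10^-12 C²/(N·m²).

2.40×10^6 V/m

By cylindrical symmetry E is radial; use a coaxial Gaussian cylinder of radius 0.101 m and length L (r > R, full charge per length enclosed).
λ_enc = 2π ∫₀^R ρ₀(r'/R)^1 r' dr' = 2πρ₀R²/3 = 1.348e-5 C/m.
Since E is radial and uniform over the curved surface, Φ = E·2πrL = Q_enc/ε₀ = λ_enc L/ε₀.
E = |λ_enc|/(2πε₀r) = (1.348×10^-5)/(2π·8.85×10^-12·0.101) = 2.40×10^6 N/C.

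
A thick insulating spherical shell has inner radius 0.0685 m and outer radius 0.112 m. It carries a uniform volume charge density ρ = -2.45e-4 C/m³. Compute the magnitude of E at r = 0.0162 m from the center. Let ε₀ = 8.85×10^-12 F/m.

Take a concentric spherical Gaussian surface of radius r = 0.0162 m (r < 0.0685 m, inside the empty cavity).
No charge is enclosed, so by Gauss's law E·4πr² = 0 ⇒ E = 0.

E = 0 (no enclosed charge)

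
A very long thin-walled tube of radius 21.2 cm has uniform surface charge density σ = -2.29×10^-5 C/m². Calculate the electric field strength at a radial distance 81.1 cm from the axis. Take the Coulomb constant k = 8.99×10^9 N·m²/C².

By cylindrical symmetry E is radial; use a coaxial Gaussian cylinder of radius 81.1 cm and length L (r > 21.2 cm).
The whole shell is enclosed: λ_enc = σ·2πR = (-2.29×10^-5)·2π·(0.212) = -3.05×10^-5 C/m.
Gauss's law: E·2πrL = λ_enc L/ε₀.
E = 2k|λ_enc|/r = 2(8.99×10^9)(3.05×10^-5)/(0.811) = 6.76×10^5 N/C.

|E| = 6.76×10^5 V/m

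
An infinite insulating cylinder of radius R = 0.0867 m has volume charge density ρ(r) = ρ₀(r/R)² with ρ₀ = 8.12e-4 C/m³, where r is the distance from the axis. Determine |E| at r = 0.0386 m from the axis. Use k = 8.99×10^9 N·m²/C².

1.75e5 V/m

Coaxial Gaussian cylinder, radius r = 0.0386 m, length L (r < R).
λ_enc = ∫₀^r ρ(r')·2πr' dr' = (2πρ₀/R²)·r^4/4 = 3.767e-7 C/m.
Applying ∮E·dA = Q_enc/ε₀ with the end caps contributing no flux:
E = 2k|λ_enc|/r = 2(8.99×10^9)(3.767e-7)/(0.0386) = 1.75×10^5 N/C.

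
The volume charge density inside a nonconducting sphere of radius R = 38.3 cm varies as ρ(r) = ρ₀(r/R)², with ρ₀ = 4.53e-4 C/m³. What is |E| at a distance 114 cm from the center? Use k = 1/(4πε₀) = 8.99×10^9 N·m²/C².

|E| ≈ 4.42e5 V/m

Symmetry ⇒ E = E(r) r̂. Gaussian sphere of radius r = 114 cm (r > R, all charge enclosed).
Q_enc = 4π ∫₀^R ρ₀(r'/R)^2 r'² dr' = 4πρ₀R³/5 = 6.396×10^-5 C.
Since E is radial and uniform over the Gaussian sphere, Φ = E·4πr² = Q_enc/ε₀.
E = k|Q_enc|/r² = (8.99×10^9)(6.396×10^-5)/(1.14)² = 4.42×10^5 N/C.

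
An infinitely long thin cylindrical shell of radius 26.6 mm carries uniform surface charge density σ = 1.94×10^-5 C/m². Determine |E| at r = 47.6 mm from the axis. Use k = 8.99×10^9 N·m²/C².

Choose a coaxial cylinder of radius r = 47.6 mm (arbitrary length L) as the Gaussian surface (r > 26.6 mm).
The whole shell is enclosed: λ_enc = σ·2πR = (1.94e-5)·2π·(0.0266) = 3.242e-6 C/m.
Since E is radial and uniform over the curved surface, Φ = E·2πrL = Q_enc/ε₀ = λ_enc L/ε₀.
E = 2k|λ_enc|/r = 2(8.99×10^9)(3.242×10^-6)/(0.0476) = 1.22×10^6 N/C.

E = 1.22×10^6 N/C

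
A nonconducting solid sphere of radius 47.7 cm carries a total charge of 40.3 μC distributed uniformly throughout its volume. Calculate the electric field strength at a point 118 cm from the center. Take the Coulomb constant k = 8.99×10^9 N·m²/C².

|E| = 2.60e5 N/C

Symmetry ⇒ E = E(r) r̂. Gaussian sphere of radius r = 118 cm (r > R, so the entire charge is enclosed).
Q_enc = 40.3 μC = 4.03e-5 C.
By Gauss's law, ∮E·dA = E·4πr² = Q_enc/ε₀.
E = k|Q_enc|/r² = (8.99×10^9)(4.03×10^-5)/(1.18)² = 2.60×10^5 N/C.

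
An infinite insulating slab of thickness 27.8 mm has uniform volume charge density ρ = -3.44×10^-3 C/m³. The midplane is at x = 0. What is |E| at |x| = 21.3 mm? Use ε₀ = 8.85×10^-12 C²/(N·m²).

The point |x| = 21.3 mm lies outside the slab (half-thickness 0.0139 m). A symmetric pillbox spanning the full slab encloses Q_enc = ρ·d·A.
Flux = 2EA ⇒ E = |ρ|d/(2ε₀), independent of distance outside.
E = (3.44×10^-3)(0.0278)/(2·8.85×10^-12) = 5.40×10^6 N/C.

E ≈ 5.40×10^6 N/C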